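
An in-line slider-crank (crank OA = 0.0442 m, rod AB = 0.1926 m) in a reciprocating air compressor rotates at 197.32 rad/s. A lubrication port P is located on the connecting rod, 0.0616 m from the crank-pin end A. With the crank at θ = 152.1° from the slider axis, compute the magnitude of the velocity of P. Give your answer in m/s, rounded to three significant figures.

6.48

ω = 197.3 rad/s.  Crank-pin speed |V_A| = rω = 8.7215 m/s, perpendicular to OA.
Rod angle: sinφ = −(r/L) sinθ ⇒ φ = -6.165°; ω_rod = −rω cosθ/√(L²−r²sin²θ) = +40.252 rad/s.
V_P = V_A + ω_rod × AP, with AP = 0.0616 m along the rod.
Components: V_Px = −rω sinθ − a·ω_rod·sinφ = -3.8148 m/s;  V_Py = rω cosθ + a·ω_rod·cosφ = -5.2426 m/s.
|V_P| = √(V_Px² + V_Py²) = 6.4836 m/s.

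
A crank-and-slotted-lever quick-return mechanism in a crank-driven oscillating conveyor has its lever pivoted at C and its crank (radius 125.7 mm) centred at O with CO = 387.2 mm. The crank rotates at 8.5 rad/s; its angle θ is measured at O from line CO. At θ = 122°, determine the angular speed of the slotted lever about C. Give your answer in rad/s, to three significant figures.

0.744

ω = 8.5 rad/s
Crank pin A relative to C: A = (d + r cosθ, r sinθ); lever angle φ = atan2(r sinθ, d + r cosθ).
Differentiating tanφ: φ̇ = rω(d cosθ + r)/(d² + r² + 2dr cosθ).
d² + r² + 2dr cosθ = |CA|² = 0.114141 m²;  d cosθ + r = -0.079485 m.
|ω_lever| = |0.1257·8.5·-0.079485| / 0.114141 = 0.74404 rad/s.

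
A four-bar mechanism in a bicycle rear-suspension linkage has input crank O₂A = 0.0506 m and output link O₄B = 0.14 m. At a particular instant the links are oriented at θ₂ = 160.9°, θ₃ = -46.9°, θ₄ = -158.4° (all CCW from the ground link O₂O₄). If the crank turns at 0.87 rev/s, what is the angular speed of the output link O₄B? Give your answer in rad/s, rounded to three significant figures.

ω₂ = 5.466 rad/s (from 0.87 rev/s).
Differentiating the loop-closure r₂e^{iθ₂}+r₃e^{iθ₃}=r₁+r₄e^{iθ₄} gives r₂ω₂e^{iθ₂}+r₃ω₃e^{iθ₃}=r₄ω₄e^{iθ₄}.
Eliminating the other unknown: ω₄ = r₂ω₂ sin(θ₂−θ₃) / [r₄ sin(θ₄−θ₃)].
Numerator sine = -0.46639; denominator sine = -0.93042.
Result = 0.0506·5.466·(-0.46639) / (0.14·(-0.93042)) = +0.99035 rad/s; magnitude 0.99035 rad/s.

0.990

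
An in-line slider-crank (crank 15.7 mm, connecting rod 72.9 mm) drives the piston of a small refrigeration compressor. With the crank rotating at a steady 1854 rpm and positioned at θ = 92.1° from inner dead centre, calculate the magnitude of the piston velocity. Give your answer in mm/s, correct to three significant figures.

ω = 2π·1854/60 = 194.2 rad/s
For an in-line slider-crank, x = r cosθ + √(L² − r² sin²θ), so v = −rω sinθ·[1 + r cosθ/√(L² − r² sin²θ)].
With r = 0.0157 m, L = 0.0729 m, θ = 92.1°: √(L² − r² sin²θ) = 0.071192 m.
v = −0.0157·194.2·0.99933·[1 + 0.0157·-0.03664/0.071192] = -3.0215 m/s.
|v| = 3.0215 m/s = 3021.5 mm/s.

3020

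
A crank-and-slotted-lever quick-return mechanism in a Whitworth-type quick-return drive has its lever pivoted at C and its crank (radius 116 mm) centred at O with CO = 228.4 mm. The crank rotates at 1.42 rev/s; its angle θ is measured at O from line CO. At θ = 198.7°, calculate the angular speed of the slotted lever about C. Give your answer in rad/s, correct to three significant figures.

6.73

ω = 8.922 rad/s (from 1.42 rev/s).
Crank pin A relative to C: A = (d + r cosθ, r sinθ); lever angle φ = atan2(r sinθ, d + r cosθ).
Differentiating tanφ: φ̇ = rω(d cosθ + r)/(d² + r² + 2dr cosθ).
d² + r² + 2dr cosθ = |CA|² = 0.015431 m²;  d cosθ + r = -0.10034 m.
|ω_lever| = |0.116·8.922·-0.10034| / 0.015431 = 6.73 rad/s.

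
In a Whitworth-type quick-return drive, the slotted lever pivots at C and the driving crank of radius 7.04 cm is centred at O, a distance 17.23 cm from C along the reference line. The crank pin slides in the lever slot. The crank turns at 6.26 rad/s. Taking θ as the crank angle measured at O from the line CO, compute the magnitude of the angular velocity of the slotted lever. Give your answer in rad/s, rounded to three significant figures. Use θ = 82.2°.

1.09

ω = 6.26 rad/s
Crank pin A relative to C: A = (d + r cosθ, r sinθ); lever angle φ = atan2(r sinθ, d + r cosθ).
Differentiating tanφ: φ̇ = rω(d cosθ + r)/(d² + r² + 2dr cosθ).
d² + r² + 2dr cosθ = |CA|² = 0.0379359 m²;  d cosθ + r = +0.093784 m.
|ω_lever| = |0.0704·6.26·+0.093784| / 0.0379359 = 1.0895 rad/s.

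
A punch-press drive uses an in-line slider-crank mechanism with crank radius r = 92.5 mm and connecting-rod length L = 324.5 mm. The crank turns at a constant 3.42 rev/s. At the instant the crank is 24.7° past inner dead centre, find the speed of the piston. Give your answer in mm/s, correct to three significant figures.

ω = 2π·3.42 = 21.49 rad/s
For an in-line slider-crank, x = r cosθ + √(L² − r² sin²θ), so v = −rω sinθ·[1 + r cosθ/√(L² − r² sin²θ)].
With r = 0.0925 m, L = 0.3245 m, θ = 24.7°: √(L² − r² sin²θ) = 0.32219 m.
v = −0.0925·21.49·0.41787·[1 + 0.0925·0.90851/0.32219] = -1.0472 m/s.
|v| = 1.0472 m/s = 1047.2 mm/s.

1050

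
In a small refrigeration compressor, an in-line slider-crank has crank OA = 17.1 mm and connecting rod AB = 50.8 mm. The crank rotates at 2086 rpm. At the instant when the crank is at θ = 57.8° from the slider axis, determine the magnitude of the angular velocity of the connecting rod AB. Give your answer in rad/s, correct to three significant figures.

40.9

ω = 218.4 rad/s (converted from 2086 rpm).
The rod makes angle φ with the slider axis where L sinφ = r sinθ; differentiating, L cosφ·φ̇ = r ω cosθ.
L cosφ = √(L² − r² sin²θ) = 0.048696 m.
|ω_rod| = r ω |cosθ| / √(L² − r² sin²θ) = 0.0171·218.4·0.53288/0.048696 = 40.877 rad/s.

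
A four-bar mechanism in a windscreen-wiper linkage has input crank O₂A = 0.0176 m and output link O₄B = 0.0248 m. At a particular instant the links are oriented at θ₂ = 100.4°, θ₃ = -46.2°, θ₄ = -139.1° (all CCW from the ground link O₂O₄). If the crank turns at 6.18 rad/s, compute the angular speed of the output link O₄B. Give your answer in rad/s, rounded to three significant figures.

ω₂ = 6.18 rad/s
Differentiating the loop-closure r₂e^{iθ₂}+r₃e^{iθ₃}=r₁+r₄e^{iθ₄} gives r₂ω₂e^{iθ₂}+r₃ω₃e^{iθ₃}=r₄ω₄e^{iθ₄}.
Eliminating the other unknown: ω₄ = r₂ω₂ sin(θ₂−θ₃) / [r₄ sin(θ₄−θ₃)].
Numerator sine = +0.55048; denominator sine = -0.99872.
Result = 0.0176·6.18·(+0.55048) / (0.0248·(-0.99872)) = -2.4174 rad/s; magnitude 2.4174 rad/s.

2.42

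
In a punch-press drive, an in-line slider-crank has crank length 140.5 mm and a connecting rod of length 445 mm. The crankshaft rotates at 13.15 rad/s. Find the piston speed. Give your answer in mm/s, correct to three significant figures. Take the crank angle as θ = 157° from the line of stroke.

510

ω = 13.15 rad/s
For an in-line slider-crank, x = r cosθ + √(L² − r² sin²θ), so v = −rω sinθ·[1 + r cosθ/√(L² − r² sin²θ)].
With r = 0.1405 m, L = 0.445 m, θ = 157°: √(L² − r² sin²θ) = 0.4416 m.
v = −0.1405·13.15·0.39073·[1 + 0.1405·-0.92050/0.4416] = -0.51048 m/s.
|v| = 0.51048 m/s = 510.48 mm/s.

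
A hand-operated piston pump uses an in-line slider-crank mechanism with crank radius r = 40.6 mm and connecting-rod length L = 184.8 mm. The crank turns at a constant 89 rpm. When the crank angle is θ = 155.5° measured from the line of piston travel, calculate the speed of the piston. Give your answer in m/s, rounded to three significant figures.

0.125

ω = 2π·89/60 = 9.32 rad/s
For an in-line slider-crank, x = r cosθ + √(L² − r² sin²θ), so v = −rω sinθ·[1 + r cosθ/√(L² − r² sin²θ)].
With r = 0.0406 m, L = 0.1848 m, θ = 155.5°: √(L² − r² sin²θ) = 0.18403 m.
v = −0.0406·9.32·0.41469·[1 + 0.0406·-0.90996/0.18403] = -0.12542 m/s.
|v| = 0.12542 m/s.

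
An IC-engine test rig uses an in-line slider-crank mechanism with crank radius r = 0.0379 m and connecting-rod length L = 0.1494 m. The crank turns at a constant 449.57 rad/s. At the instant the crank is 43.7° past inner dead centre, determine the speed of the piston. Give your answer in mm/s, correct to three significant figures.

ω = 449.6 rad/s
For an in-line slider-crank, x = r cosθ + √(L² − r² sin²θ), so v = −rω sinθ·[1 + r cosθ/√(L² − r² sin²θ)].
With r = 0.0379 m, L = 0.1494 m, θ = 43.7°: √(L² − r² sin²θ) = 0.14709 m.
v = −0.0379·449.6·0.69088·[1 + 0.0379·0.72297/0.14709] = -13.965 m/s.
|v| = 13.965 m/s = 13965 mm/s.

14000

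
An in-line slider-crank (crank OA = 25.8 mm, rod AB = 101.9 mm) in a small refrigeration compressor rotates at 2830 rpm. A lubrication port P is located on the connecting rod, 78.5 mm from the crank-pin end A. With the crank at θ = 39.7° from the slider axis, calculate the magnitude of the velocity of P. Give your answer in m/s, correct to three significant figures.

5.79

ω = 296.4 rad/s.  Crank-pin speed |V_A| = rω = 7.646 m/s, perpendicular to OA.
Rod angle: sinφ = −(r/L) sinθ ⇒ φ = -9.307°; ω_rod = −rω cosθ/√(L²−r²sin²θ) = -58.502 rad/s.
V_P = V_A + ω_rod × AP, with AP = 0.0785 m along the rod.
Components: V_Px = −rω sinθ − a·ω_rod·sinφ = -5.6267 m/s;  V_Py = rω cosθ + a·ω_rod·cosφ = +1.3509 m/s.
|V_P| = √(V_Px² + V_Py²) = 5.7866 m/s.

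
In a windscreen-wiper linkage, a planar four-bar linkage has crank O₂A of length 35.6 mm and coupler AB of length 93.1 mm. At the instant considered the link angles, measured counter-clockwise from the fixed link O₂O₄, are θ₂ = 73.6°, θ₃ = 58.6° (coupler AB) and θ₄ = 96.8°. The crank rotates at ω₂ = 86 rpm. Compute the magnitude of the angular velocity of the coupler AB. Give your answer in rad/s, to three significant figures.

2.19

ω₂ = 9.006 rad/s (from 86 rpm).
Differentiating the loop-closure r₂e^{iθ₂}+r₃e^{iθ₃}=r₁+r₄e^{iθ₄} gives r₂ω₂e^{iθ₂}+r₃ω₃e^{iθ₃}=r₄ω₄e^{iθ₄}.
Eliminating the other unknown: ω₃ = r₂ω₂ sin(θ₄−θ₂) / [r₃ sin(θ₃−θ₄)].
Numerator sine = +0.39394; denominator sine = -0.61841.
Result = 0.0356·9.006·(+0.39394) / (0.0931·(-0.61841)) = -2.1937 rad/s; magnitude 2.1937 rad/s.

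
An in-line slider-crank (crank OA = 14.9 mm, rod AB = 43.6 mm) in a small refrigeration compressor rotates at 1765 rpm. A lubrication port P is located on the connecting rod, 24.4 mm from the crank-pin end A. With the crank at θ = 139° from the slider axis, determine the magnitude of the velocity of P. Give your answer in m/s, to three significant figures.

1.79

ω = 184.8 rad/s.  Crank-pin speed |V_A| = rω = 2.754 m/s, perpendicular to OA.
Rod angle: sinφ = −(r/L) sinθ ⇒ φ = -12.956°; ω_rod = −rω cosθ/√(L²−r²sin²θ) = +48.916 rad/s.
V_P = V_A + ω_rod × AP, with AP = 0.0244 m along the rod.
Components: V_Px = −rω sinθ − a·ω_rod·sinφ = -1.5392 m/s;  V_Py = rω cosθ + a·ω_rod·cosφ = -0.91528 m/s.
|V_P| = √(V_Px² + V_Py²) = 1.7907 m/s.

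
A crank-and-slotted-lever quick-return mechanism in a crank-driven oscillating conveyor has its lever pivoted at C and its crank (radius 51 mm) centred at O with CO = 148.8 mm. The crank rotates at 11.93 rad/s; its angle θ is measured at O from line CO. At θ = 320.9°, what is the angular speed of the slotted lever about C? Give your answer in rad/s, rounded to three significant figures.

2.77

ω = 11.93 rad/s
Crank pin A relative to C: A = (d + r cosθ, r sinθ); lever angle φ = atan2(r sinθ, d + r cosθ).
Differentiating tanφ: φ̇ = rω(d cosθ + r)/(d² + r² + 2dr cosθ).
d² + r² + 2dr cosθ = |CA|² = 0.036521 m²;  d cosθ + r = +0.16648 m.
|ω_lever| = |0.051·11.93·+0.16648| / 0.036521 = 2.7734 rad/s.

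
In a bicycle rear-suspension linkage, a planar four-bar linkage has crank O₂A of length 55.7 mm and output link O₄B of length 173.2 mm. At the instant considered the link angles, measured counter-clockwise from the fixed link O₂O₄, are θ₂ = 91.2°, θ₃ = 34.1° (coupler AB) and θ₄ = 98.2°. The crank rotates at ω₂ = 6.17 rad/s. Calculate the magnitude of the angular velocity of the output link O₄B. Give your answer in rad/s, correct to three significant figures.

ω₂ = 6.17 rad/s
Differentiating the loop-closure r₂e^{iθ₂}+r₃e^{iθ₃}=r₁+r₄e^{iθ₄} gives r₂ω₂e^{iθ₂}+r₃ω₃e^{iθ₃}=r₄ω₄e^{iθ₄}.
Eliminating the other unknown: ω₄ = r₂ω₂ sin(θ₂−θ₃) / [r₄ sin(θ₄−θ₃)].
Numerator sine = +0.83962; denominator sine = +0.89956.
Result = 0.0557·6.17·(+0.83962) / (0.1732·(+0.89956)) = +1.852 rad/s; magnitude 1.852 rad/s.

1.85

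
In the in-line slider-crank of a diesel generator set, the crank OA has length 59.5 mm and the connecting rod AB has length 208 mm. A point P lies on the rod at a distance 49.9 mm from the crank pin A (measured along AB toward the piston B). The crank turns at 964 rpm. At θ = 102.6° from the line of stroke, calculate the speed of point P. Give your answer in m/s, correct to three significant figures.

ω = 100.9 rad/s.  Crank-pin speed |V_A| = rω = 6.0065 m/s, perpendicular to OA.
Rod angle: sinφ = −(r/L) sinθ ⇒ φ = -16.211°; ω_rod = −rω cosθ/√(L²−r²sin²θ) = +6.5602 rad/s.
V_P = V_A + ω_rod × AP, with AP = 0.0499 m along the rod.
Components: V_Px = −rω sinθ − a·ω_rod·sinφ = -5.7705 m/s;  V_Py = rω cosθ + a·ω_rod·cosφ = -0.99594 m/s.
|V_P| = √(V_Px² + V_Py²) = 5.8558 m/s.

5.86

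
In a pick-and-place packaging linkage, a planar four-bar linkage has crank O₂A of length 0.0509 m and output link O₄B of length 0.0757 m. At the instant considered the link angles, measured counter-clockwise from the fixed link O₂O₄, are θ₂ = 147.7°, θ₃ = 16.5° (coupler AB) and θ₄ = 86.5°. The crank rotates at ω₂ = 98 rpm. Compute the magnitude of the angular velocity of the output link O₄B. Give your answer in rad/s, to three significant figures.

5.53

ω₂ = 10.26 rad/s (from 98 rpm).
Differentiating the loop-closure r₂e^{iθ₂}+r₃e^{iθ₃}=r₁+r₄e^{iθ₄} gives r₂ω₂e^{iθ₂}+r₃ω₃e^{iθ₃}=r₄ω₄e^{iθ₄}.
Eliminating the other unknown: ω₄ = r₂ω₂ sin(θ₂−θ₃) / [r₄ sin(θ₄−θ₃)].
Numerator sine = +0.75241; denominator sine = +0.93969.
Result = 0.0509·10.26·(+0.75241) / (0.0757·(+0.93969)) = +5.5252 rad/s; magnitude 5.5252 rad/s.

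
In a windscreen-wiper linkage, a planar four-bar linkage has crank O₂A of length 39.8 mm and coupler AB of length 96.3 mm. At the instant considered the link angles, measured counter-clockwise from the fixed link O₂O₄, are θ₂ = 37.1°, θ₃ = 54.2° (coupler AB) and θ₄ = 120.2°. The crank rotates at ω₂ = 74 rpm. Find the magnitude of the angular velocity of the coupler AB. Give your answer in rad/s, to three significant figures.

3.48

ω₂ = 7.749 rad/s (from 74 rpm).
Differentiating the loop-closure r₂e^{iθ₂}+r₃e^{iθ₃}=r₁+r₄e^{iθ₄} gives r₂ω₂e^{iθ₂}+r₃ω₃e^{iθ₃}=r₄ω₄e^{iθ₄}.
Eliminating the other unknown: ω₃ = r₂ω₂ sin(θ₄−θ₂) / [r₃ sin(θ₃−θ₄)].
Numerator sine = +0.99276; denominator sine = -0.91355.
Result = 0.0398·7.749·(+0.99276) / (0.0963·(-0.91355)) = -3.4804 rad/s; magnitude 3.4804 rad/s.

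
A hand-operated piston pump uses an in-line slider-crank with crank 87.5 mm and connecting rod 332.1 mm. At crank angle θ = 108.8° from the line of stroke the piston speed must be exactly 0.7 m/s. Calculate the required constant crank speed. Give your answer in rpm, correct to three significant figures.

For an in-line slider-crank, |v_piston| = rω|sinθ|·[1 + r cosθ/√(L² − r² sin²θ)].
With r = 0.0875 m, L = 0.3321 m, θ = 108.8°: the bracketed kinematic factor |dx/dθ| = 0.075569 m.
ω = v/|dx/dθ| = 0.7/0.075569 = 9.263 rad/s.
N = 60ω/(2π) = 88.456 rpm.

88.5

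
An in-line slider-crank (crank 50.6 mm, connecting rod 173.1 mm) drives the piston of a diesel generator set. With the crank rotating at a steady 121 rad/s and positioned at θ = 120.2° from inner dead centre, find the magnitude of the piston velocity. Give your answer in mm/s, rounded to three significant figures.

4490

ω = 121 rad/s
For an in-line slider-crank, x = r cosθ + √(L² − r² sin²θ), so v = −rω sinθ·[1 + r cosθ/√(L² − r² sin²θ)].
With r = 0.0506 m, L = 0.1731 m, θ = 120.2°: √(L² − r² sin²θ) = 0.16748 m.
v = −0.0506·121·0.86427·[1 + 0.0506·-0.50302/0.16748] = -4.4874 m/s.
|v| = 4.4874 m/s = 4487.4 mm/s.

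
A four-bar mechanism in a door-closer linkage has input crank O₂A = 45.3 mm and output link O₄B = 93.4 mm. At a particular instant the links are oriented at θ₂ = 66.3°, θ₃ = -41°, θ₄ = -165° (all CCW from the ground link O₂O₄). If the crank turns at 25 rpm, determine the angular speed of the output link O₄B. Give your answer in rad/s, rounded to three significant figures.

1.46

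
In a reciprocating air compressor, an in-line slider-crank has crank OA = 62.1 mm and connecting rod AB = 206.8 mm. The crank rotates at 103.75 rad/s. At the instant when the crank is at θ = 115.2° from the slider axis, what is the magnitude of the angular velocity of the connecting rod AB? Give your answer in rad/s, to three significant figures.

13.8

ω = 103.8 rad/s
The rod makes angle φ with the slider axis where L sinφ = r sinθ; differentiating, L cosφ·φ̇ = r ω cosθ.
L cosφ = √(L² − r² sin²θ) = 0.19902 m.
|ω_rod| = r ω |cosθ| / √(L² − r² sin²θ) = 0.0621·103.8·0.42578/0.19902 = 13.784 rad/s.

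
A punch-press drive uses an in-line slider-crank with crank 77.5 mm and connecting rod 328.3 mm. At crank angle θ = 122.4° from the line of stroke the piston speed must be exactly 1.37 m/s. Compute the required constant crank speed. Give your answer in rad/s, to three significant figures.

For an in-line slider-crank, |v_piston| = rω|sinθ|·[1 + r cosθ/√(L² − r² sin²θ)].
With r = 0.0775 m, L = 0.3283 m, θ = 122.4°: the bracketed kinematic factor |dx/dθ| = 0.056989 m.
ω = v/|dx/dθ| = 1.37/0.056989 = 24.04 rad/s.

24.0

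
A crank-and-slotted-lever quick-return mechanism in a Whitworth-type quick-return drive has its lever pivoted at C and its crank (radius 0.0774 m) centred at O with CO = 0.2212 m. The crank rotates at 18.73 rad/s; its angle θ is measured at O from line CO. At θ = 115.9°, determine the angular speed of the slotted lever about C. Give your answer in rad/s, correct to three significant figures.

ω = 18.73 rad/s
Crank pin A relative to C: A = (d + r cosθ, r sinθ); lever angle φ = atan2(r sinθ, d + r cosθ).
Differentiating tanφ: φ̇ = rω(d cosθ + r)/(d² + r² + 2dr cosθ).
d² + r² + 2dr cosθ = |CA|² = 0.0399633 m²;  d cosθ + r = -0.019221 m.
|ω_lever| = |0.0774·18.73·-0.019221| / 0.0399633 = 0.69724 rad/s.

0.697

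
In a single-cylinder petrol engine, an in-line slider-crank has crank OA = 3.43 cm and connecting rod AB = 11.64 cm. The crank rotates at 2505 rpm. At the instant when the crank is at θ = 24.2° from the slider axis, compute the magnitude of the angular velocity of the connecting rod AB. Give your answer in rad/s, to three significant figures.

ω = 262.3 rad/s (converted from 2505 rpm).
The rod makes angle φ with the slider axis where L sinφ = r sinθ; differentiating, L cosφ·φ̇ = r ω cosθ.
L cosφ = √(L² − r² sin²θ) = 0.11555 m.
|ω_rod| = r ω |cosθ| / √(L² − r² sin²θ) = 0.0343·262.3·0.91212/0.11555 = 71.027 rad/s.

71.0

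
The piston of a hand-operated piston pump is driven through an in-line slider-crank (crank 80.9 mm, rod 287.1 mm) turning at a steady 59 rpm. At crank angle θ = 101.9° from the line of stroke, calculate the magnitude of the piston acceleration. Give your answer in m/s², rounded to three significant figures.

ω = 2π·59/60 = 6.178 rad/s
x(θ) = r cosθ + √(L² − r² sin²θ); with ω constant, a = ω²·d²x/dθ².
d²x/dθ² = −r cosθ − r²(cos2θ)/√u − r⁴ sin²2θ/(4u^{3/2}),  u = L² − r² sin²θ = 0.0761599 m².
Substituting r = 0.0809 m, L = 0.2871 m, θ = 101.9°: d²x/dθ² = +0.038298 m.
a = ω²·d²x/dθ² = (6.178)²·(+0.038298) = +1.462 m/s²;  |a| = 1.462 m/s².

1.46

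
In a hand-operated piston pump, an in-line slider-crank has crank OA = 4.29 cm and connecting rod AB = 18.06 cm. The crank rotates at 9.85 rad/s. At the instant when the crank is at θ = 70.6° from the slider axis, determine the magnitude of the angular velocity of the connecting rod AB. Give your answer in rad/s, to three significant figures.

ω = 9.85 rad/s
The rod makes angle φ with the slider axis where L sinφ = r sinθ; differentiating, L cosφ·φ̇ = r ω cosθ.
L cosφ = √(L² − r² sin²θ) = 0.17601 m.
|ω_rod| = r ω |cosθ| / √(L² − r² sin²θ) = 0.0429·9.85·0.33216/0.17601 = 0.79746 rad/s.

0.797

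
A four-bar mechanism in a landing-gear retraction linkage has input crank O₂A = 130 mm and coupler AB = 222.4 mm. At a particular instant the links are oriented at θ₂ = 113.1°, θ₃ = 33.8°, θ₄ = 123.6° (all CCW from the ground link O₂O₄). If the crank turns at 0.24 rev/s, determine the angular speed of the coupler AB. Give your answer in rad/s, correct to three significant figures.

ω₂ = 1.508 rad/s (from 0.24 rev/s).
Differentiating the loop-closure r₂e^{iθ₂}+r₃e^{iθ₃}=r₁+r₄e^{iθ₄} gives r₂ω₂e^{iθ₂}+r₃ω₃e^{iθ₃}=r₄ω₄e^{iθ₄}.
Eliminating the other unknown: ω₃ = r₂ω₂ sin(θ₄−θ₂) / [r₃ sin(θ₃−θ₄)].
Numerator sine = +0.18224; denominator sine = -0.99999.
Result = 0.13·1.508·(+0.18224) / (0.2224·(-0.99999)) = -0.16063 rad/s; magnitude 0.16063 rad/s.

0.161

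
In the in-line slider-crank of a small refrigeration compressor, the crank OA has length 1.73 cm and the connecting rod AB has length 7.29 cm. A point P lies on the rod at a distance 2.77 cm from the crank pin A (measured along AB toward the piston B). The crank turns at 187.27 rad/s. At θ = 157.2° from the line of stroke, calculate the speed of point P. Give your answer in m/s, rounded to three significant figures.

2.18

ω = 187.3 rad/s.  Crank-pin speed |V_A| = rω = 3.2398 m/s, perpendicular to OA.
Rod angle: sinφ = −(r/L) sinθ ⇒ φ = -5.276°; ω_rod = −rω cosθ/√(L²−r²sin²θ) = +41.143 rad/s.
V_P = V_A + ω_rod × AP, with AP = 0.0277 m along the rod.
Components: V_Px = −rω sinθ − a·ω_rod·sinφ = -1.1507 m/s;  V_Py = rω cosθ + a·ω_rod·cosφ = -1.8518 m/s.
|V_P| = √(V_Px² + V_Py²) = 2.1802 m/s.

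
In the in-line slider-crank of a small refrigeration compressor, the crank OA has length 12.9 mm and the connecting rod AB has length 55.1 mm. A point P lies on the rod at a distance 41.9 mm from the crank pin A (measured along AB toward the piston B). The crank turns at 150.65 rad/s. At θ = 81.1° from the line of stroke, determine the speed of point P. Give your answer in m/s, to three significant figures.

ω = 150.7 rad/s.  Crank-pin speed |V_A| = rω = 1.9434 m/s, perpendicular to OA.
Rod angle: sinφ = −(r/L) sinθ ⇒ φ = -13.374°; ω_rod = −rω cosθ/√(L²−r²sin²θ) = -5.6088 rad/s.
V_P = V_A + ω_rod × AP, with AP = 0.0419 m along the rod.
Components: V_Px = −rω sinθ − a·ω_rod·sinφ = -1.9743 m/s;  V_Py = rω cosθ + a·ω_rod·cosφ = +0.072028 m/s.
|V_P| = √(V_Px² + V_Py²) = 1.9757 m/s.

1.98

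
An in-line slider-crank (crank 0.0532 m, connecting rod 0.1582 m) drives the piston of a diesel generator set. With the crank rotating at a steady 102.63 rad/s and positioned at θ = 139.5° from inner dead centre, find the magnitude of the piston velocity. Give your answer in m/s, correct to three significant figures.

2.62

ω = 102.6 rad/s
For an in-line slider-crank, x = r cosθ + √(L² − r² sin²θ), so v = −rω sinθ·[1 + r cosθ/√(L² − r² sin²θ)].
With r = 0.0532 m, L = 0.1582 m, θ = 139.5°: √(L² − r² sin²θ) = 0.15438 m.
v = −0.0532·102.6·0.64945·[1 + 0.0532·-0.76041/0.15438] = -2.6168 m/s.
|v| = 2.6168 m/s.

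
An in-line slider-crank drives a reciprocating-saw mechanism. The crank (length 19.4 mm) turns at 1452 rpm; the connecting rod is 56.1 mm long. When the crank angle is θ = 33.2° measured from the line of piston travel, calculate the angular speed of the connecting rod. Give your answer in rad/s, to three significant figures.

44.8

ω = 152.1 rad/s (converted from 1452 rpm).
The rod makes angle φ with the slider axis where L sinφ = r sinθ; differentiating, L cosφ·φ̇ = r ω cosθ.
L cosφ = √(L² − r² sin²θ) = 0.055085 m.
|ω_rod| = r ω |cosθ| / √(L² − r² sin²θ) = 0.0194·152.1·0.83676/0.055085 = 44.809 rad/s.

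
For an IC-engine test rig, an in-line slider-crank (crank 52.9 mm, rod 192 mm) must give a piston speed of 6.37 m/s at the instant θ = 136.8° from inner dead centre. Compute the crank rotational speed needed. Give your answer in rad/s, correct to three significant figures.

For an in-line slider-crank, |v_piston| = rω|sinθ|·[1 + r cosθ/√(L² − r² sin²θ)].
With r = 0.0529 m, L = 0.192 m, θ = 136.8°: the bracketed kinematic factor |dx/dθ| = 0.028806 m.
ω = v/|dx/dθ| = 6.37/0.028806 = 221.13 rad/s.

221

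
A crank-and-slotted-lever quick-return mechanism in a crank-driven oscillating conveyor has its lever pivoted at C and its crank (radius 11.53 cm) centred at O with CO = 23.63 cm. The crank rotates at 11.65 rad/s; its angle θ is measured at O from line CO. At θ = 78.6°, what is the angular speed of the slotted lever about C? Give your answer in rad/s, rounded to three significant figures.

2.72

ω = 11.65 rad/s
Crank pin A relative to C: A = (d + r cosθ, r sinθ); lever angle φ = atan2(r sinθ, d + r cosθ).
Differentiating tanφ: φ̇ = rω(d cosθ + r)/(d² + r² + 2dr cosθ).
d² + r² + 2dr cosθ = |CA|² = 0.0799023 m²;  d cosθ + r = +0.16201 m.
|ω_lever| = |0.1153·11.65·+0.16201| / 0.0799023 = 2.7235 rad/s.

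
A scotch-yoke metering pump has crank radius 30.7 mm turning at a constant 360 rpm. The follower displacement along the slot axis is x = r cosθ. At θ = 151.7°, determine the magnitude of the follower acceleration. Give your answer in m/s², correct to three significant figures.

ω = 37.7 rad/s (from 360 rpm).
x = r cosθ ⇒ ẍ = −rω² cosθ (ω constant).
|a| = rω²|cosθ| = 0.0307·(37.7)²·|cos 151.7°| = 38.417 m/s².

38.4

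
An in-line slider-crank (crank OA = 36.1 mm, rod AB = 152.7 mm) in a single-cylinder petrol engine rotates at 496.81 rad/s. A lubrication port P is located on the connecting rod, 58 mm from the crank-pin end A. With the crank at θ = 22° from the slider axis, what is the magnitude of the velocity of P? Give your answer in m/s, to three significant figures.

12.6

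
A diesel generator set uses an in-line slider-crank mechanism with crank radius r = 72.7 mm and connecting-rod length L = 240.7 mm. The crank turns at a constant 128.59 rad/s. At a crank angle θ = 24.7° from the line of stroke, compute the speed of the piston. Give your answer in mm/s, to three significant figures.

4990

ω = 128.6 rad/s
For an in-line slider-crank, x = r cosθ + √(L² − r² sin²θ), so v = −rω sinθ·[1 + r cosθ/√(L² − r² sin²θ)].
With r = 0.0727 m, L = 0.2407 m, θ = 24.7°: √(L² − r² sin²θ) = 0.23878 m.
v = −0.0727·128.6·0.41787·[1 + 0.0727·0.90851/0.23878] = -4.987 m/s.
|v| = 4.987 m/s = 4987 mm/s.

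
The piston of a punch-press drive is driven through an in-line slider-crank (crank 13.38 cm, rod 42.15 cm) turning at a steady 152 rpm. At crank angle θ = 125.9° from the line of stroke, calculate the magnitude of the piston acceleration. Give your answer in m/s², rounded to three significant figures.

23.1

ω = 2π·152/60 = 15.92 rad/s
x(θ) = r cosθ + √(L² − r² sin²θ); with ω constant, a = ω²·d²x/dθ².
d²x/dθ² = −r cosθ − r²(cos2θ)/√u − r⁴ sin²2θ/(4u^{3/2}),  u = L² − r² sin²θ = 0.165915 m².
Substituting r = 0.1338 m, L = 0.4215 m, θ = 125.9°: d²x/dθ² = +0.091114 m.
a = ω²·d²x/dθ² = (15.92)²·(+0.091114) = +23.085 m/s²;  |a| = 23.085 m/s².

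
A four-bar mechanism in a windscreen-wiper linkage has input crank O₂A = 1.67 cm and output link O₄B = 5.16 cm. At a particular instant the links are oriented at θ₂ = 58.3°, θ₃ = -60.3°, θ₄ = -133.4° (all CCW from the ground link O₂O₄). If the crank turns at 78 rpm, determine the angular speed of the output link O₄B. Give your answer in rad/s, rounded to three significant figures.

2.43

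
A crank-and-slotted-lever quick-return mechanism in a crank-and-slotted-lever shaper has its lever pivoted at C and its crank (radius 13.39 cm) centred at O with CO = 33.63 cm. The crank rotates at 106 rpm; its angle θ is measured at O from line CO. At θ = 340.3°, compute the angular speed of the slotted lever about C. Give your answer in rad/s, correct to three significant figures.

3.10

ω = 11.1 rad/s (from 106 rpm).
Crank pin A relative to C: A = (d + r cosθ, r sinθ); lever angle φ = atan2(r sinθ, d + r cosθ).
Differentiating tanφ: φ̇ = rω(d cosθ + r)/(d² + r² + 2dr cosθ).
d² + r² + 2dr cosθ = |CA|² = 0.215817 m²;  d cosθ + r = +0.45052 m.
|ω_lever| = |0.1339·11.1·+0.45052| / 0.215817 = 3.1027 rad/s.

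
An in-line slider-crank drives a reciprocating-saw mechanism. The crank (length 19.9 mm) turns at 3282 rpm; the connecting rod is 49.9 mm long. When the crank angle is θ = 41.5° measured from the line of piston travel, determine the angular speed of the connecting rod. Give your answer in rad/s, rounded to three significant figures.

ω = 343.7 rad/s (converted from 3282 rpm).
The rod makes angle φ with the slider axis where L sinφ = r sinθ; differentiating, L cosφ·φ̇ = r ω cosθ.
L cosφ = √(L² − r² sin²θ) = 0.048126 m.
|ω_rod| = r ω |cosθ| / √(L² − r² sin²θ) = 0.0199·343.7·0.74896/0.048126 = 106.44 rad/s.

106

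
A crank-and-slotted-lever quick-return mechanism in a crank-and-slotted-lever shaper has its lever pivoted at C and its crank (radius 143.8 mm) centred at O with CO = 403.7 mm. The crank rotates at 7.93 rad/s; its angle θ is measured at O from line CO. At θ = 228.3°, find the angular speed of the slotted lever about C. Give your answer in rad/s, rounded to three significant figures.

1.34

ω = 7.93 rad/s
Crank pin A relative to C: A = (d + r cosθ, r sinθ); lever angle φ = atan2(r sinθ, d + r cosθ).
Differentiating tanφ: φ̇ = rω(d cosθ + r)/(d² + r² + 2dr cosθ).
d² + r² + 2dr cosθ = |CA|² = 0.106416 m²;  d cosθ + r = -0.12475 m.
|ω_lever| = |0.1438·7.93·-0.12475| / 0.106416 = 1.3368 rad/s.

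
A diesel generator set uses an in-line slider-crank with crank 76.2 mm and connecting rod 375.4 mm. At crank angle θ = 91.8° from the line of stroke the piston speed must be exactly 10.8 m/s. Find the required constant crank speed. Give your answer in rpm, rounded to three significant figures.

For an in-line slider-crank, |v_piston| = rω|sinθ|·[1 + r cosθ/√(L² − r² sin²θ)].
With r = 0.0762 m, L = 0.3754 m, θ = 91.8°: the bracketed kinematic factor |dx/dθ| = 0.075666 m.
ω = v/|dx/dθ| = 10.8/0.075666 = 142.73 rad/s.
N = 60ω/(2π) = 1363 rpm.

1360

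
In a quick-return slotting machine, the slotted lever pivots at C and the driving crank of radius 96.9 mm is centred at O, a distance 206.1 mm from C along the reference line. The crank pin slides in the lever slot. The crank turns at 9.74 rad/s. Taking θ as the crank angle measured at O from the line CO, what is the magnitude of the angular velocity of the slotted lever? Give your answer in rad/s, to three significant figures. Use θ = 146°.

ω = 9.74 rad/s
Crank pin A relative to C: A = (d + r cosθ, r sinθ); lever angle φ = atan2(r sinθ, d + r cosθ).
Differentiating tanφ: φ̇ = rω(d cosθ + r)/(d² + r² + 2dr cosθ).
d² + r² + 2dr cosθ = |CA|² = 0.0187533 m²;  d cosθ + r = -0.073965 m.
|ω_lever| = |0.0969·9.74·-0.073965| / 0.0187533 = 3.7225 rad/s.

3.72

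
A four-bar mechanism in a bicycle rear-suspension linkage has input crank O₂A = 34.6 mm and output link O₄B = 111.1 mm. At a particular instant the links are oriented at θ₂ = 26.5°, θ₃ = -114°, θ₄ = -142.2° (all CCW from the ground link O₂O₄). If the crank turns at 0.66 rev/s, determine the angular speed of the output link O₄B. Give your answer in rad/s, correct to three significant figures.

ω₂ = 4.147 rad/s (from 0.66 rev/s).
Differentiating the loop-closure r₂e^{iθ₂}+r₃e^{iθ₃}=r₁+r₄e^{iθ₄} gives r₂ω₂e^{iθ₂}+r₃ω₃e^{iθ₃}=r₄ω₄e^{iθ₄}.
Eliminating the other unknown: ω₄ = r₂ω₂ sin(θ₂−θ₃) / [r₄ sin(θ₄−θ₃)].
Numerator sine = +0.63608; denominator sine = -0.47255.
Result = 0.0346·4.147·(+0.63608) / (0.1111·(-0.47255)) = -1.7384 rad/s; magnitude 1.7384 rad/s.

1.74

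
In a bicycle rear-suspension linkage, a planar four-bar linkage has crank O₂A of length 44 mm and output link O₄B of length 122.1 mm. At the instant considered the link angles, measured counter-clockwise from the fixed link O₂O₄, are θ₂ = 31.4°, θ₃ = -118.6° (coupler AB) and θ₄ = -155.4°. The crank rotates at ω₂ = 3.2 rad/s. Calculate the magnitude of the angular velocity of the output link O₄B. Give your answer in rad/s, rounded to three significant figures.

0.963

ω₂ = 3.2 rad/s
Differentiating the loop-closure r₂e^{iθ₂}+r₃e^{iθ₃}=r₁+r₄e^{iθ₄} gives r₂ω₂e^{iθ₂}+r₃ω₃e^{iθ₃}=r₄ω₄e^{iθ₄}.
Eliminating the other unknown: ω₄ = r₂ω₂ sin(θ₂−θ₃) / [r₄ sin(θ₄−θ₃)].
Numerator sine = +0.50000; denominator sine = -0.59902.
Result = 0.044·3.2·(+0.50000) / (0.1221·(-0.59902)) = -0.96253 rad/s; magnitude 0.96253 rad/s.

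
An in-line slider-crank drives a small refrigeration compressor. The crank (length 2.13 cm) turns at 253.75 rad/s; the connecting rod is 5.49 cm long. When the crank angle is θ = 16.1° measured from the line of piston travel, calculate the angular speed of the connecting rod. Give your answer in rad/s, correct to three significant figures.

95.1

ω = 253.8 rad/s
The rod makes angle φ with the slider axis where L sinφ = r sinθ; differentiating, L cosφ·φ̇ = r ω cosθ.
L cosφ = √(L² − r² sin²θ) = 0.054581 m.
|ω_rod| = r ω |cosθ| / √(L² − r² sin²θ) = 0.0213·253.8·0.96078/0.054581 = 95.14 rad/s.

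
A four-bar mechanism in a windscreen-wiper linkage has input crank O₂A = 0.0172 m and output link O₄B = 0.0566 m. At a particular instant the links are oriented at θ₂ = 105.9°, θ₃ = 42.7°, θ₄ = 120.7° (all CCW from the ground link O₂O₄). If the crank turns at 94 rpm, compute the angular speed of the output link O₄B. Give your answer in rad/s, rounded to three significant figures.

2.73

ω₂ = 9.844 rad/s (from 94 rpm).
Differentiating the loop-closure r₂e^{iθ₂}+r₃e^{iθ₃}=r₁+r₄e^{iθ₄} gives r₂ω₂e^{iθ₂}+r₃ω₃e^{iθ₃}=r₄ω₄e^{iθ₄}.
Eliminating the other unknown: ω₄ = r₂ω₂ sin(θ₂−θ₃) / [r₄ sin(θ₄−θ₃)].
Numerator sine = +0.89259; denominator sine = +0.97815.
Result = 0.0172·9.844·(+0.89259) / (0.0566·(+0.97815)) = +2.7297 rad/s; magnitude 2.7297 rad/s.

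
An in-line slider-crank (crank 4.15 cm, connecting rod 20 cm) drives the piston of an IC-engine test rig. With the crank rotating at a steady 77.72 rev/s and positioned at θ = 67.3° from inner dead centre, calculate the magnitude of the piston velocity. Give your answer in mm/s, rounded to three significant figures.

ω = 2π·77.7 = 488.3 rad/s
For an in-line slider-crank, x = r cosθ + √(L² − r² sin²θ), so v = −rω sinθ·[1 + r cosθ/√(L² − r² sin²θ)].
With r = 0.0415 m, L = 0.2 m, θ = 67.3°: √(L² − r² sin²θ) = 0.1963 m.
v = −0.0415·488.3·0.92254·[1 + 0.0415·0.38591/0.1963] = -20.221 m/s.
|v| = 20.221 m/s = 20221 mm/s.

20200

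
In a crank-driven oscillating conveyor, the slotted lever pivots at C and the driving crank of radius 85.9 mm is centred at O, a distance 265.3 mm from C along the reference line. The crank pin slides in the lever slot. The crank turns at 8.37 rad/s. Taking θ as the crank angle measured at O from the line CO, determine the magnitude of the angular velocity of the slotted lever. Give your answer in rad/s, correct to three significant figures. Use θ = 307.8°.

ω = 8.37 rad/s
Crank pin A relative to C: A = (d + r cosθ, r sinθ); lever angle φ = atan2(r sinθ, d + r cosθ).
Differentiating tanφ: φ̇ = rω(d cosθ + r)/(d² + r² + 2dr cosθ).
d² + r² + 2dr cosθ = |CA|² = 0.105698 m²;  d cosθ + r = +0.2485 m.
|ω_lever| = |0.0859·8.37·+0.2485| / 0.105698 = 1.6904 rad/s.

1.69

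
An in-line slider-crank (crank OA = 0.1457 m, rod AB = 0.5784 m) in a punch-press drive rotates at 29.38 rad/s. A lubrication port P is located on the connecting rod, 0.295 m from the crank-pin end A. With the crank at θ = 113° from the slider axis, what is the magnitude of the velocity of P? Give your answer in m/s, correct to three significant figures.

ω = 29.38 rad/s.  Crank-pin speed |V_A| = rω = 4.2807 m/s, perpendicular to OA.
Rod angle: sinφ = −(r/L) sinθ ⇒ φ = -13.408°; ω_rod = −rω cosθ/√(L²−r²sin²θ) = +2.9728 rad/s.
V_P = V_A + ω_rod × AP, with AP = 0.295 m along the rod.
Components: V_Px = −rω sinθ − a·ω_rod·sinφ = -3.737 m/s;  V_Py = rω cosθ + a·ω_rod·cosφ = -0.81952 m/s.
|V_P| = √(V_Px² + V_Py²) = 3.8258 m/s.

3.83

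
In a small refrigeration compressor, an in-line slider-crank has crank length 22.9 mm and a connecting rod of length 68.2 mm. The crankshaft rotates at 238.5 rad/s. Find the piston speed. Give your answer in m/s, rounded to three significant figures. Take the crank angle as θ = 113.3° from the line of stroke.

4.32

ω = 238.5 rad/s
For an in-line slider-crank, x = r cosθ + √(L² − r² sin²θ), so v = −rω sinθ·[1 + r cosθ/√(L² − r² sin²θ)].
With r = 0.0229 m, L = 0.0682 m, θ = 113.3°: √(L² − r² sin²θ) = 0.064876 m.
v = −0.0229·238.5·0.91845·[1 + 0.0229·-0.39555/0.064876] = -4.3159 m/s.
|v| = 4.3159 m/s.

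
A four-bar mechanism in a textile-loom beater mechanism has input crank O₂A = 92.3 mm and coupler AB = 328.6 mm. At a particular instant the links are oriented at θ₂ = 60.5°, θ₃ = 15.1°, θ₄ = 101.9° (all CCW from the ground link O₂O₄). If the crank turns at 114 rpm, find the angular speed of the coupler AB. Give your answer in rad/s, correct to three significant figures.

ω₂ = 11.94 rad/s (from 114 rpm).
Differentiating the loop-closure r₂e^{iθ₂}+r₃e^{iθ₃}=r₁+r₄e^{iθ₄} gives r₂ω₂e^{iθ₂}+r₃ω₃e^{iθ₃}=r₄ω₄e^{iθ₄}.
Eliminating the other unknown: ω₃ = r₂ω₂ sin(θ₄−θ₂) / [r₃ sin(θ₃−θ₄)].
Numerator sine = +0.66131; denominator sine = -0.99844.
Result = 0.0923·11.94·(+0.66131) / (0.3286·(-0.99844)) = -2.221 rad/s; magnitude 2.221 rad/s.

2.22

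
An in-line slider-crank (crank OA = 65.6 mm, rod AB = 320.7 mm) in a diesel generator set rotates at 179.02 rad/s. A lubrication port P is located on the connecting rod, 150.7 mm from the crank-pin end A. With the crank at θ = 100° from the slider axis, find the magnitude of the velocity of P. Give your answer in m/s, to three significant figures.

ω = 179 rad/s.  Crank-pin speed |V_A| = rω = 11.744 m/s, perpendicular to OA.
Rod angle: sinφ = −(r/L) sinθ ⇒ φ = -11.621°; ω_rod = −rω cosθ/√(L²−r²sin²θ) = +6.4919 rad/s.
V_P = V_A + ω_rod × AP, with AP = 0.1507 m along the rod.
Components: V_Px = −rω sinθ − a·ω_rod·sinφ = -11.368 m/s;  V_Py = rω cosθ + a·ω_rod·cosφ = -1.081 m/s.
|V_P| = √(V_Px² + V_Py²) = 11.419 m/s.

11.4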